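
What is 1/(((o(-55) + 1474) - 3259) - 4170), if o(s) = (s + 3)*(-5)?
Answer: -1/5695 ≈ -0.00017559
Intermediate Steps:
o(s) = -15 - 5*s (o(s) = (3 + s)*(-5) = -15 - 5*s)
1/(((o(-55) + 1474) - 3259) - 4170) = 1/((((-15 - 5*(-55)) + 1474) - 3259) - 4170) = 1/((((-15 + 275) + 1474) - 3259) - 4170) = 1/(((260 + 1474) - 3259) - 4170) = 1/((1734 - 3259) - 4170) = 1/(-1525 - 4170) = 1/(-5695) = -1/5695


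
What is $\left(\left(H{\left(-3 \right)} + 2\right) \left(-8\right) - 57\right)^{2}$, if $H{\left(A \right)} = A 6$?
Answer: $5041$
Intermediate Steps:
$H{\left(A \right)} = 6 A$
$\left(\left(H{\left(-3 \right)} + 2\right) \left(-8\right) - 57\right)^{2} = \left(\left(6 \left(-3\right) + 2\right) \left(-8\right) - 57\right)^{2} = \left(\left(-18 + 2\right) \left(-8\right) - 57\right)^{2} = \left(\left(-16\right) \left(-8\right) - 57\right)^{2} = \left(128 - 57\right)^{2} = 71^{2} = 5041$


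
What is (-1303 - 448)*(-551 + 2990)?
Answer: -4270689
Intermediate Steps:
(-1303 - 448)*(-551 + 2990) = -1751*2439 = -4270689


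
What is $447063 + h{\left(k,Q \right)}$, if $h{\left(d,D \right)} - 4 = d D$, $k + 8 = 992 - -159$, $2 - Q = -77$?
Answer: $537364$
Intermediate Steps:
$Q = 79$ ($Q = 2 - -77 = 2 + 77 = 79$)
$k = 1143$ ($k = -8 + \left(992 - -159\right) = -8 + \left(992 + 159\right) = -8 + 1151 = 1143$)
$h{\left(d,D \right)} = 4 + D d$ ($h{\left(d,D \right)} = 4 + d D = 4 + D d$)
$447063 + h{\left(k,Q \right)} = 447063 + \left(4 + 79 \cdot 1143\right) = 447063 + \left(4 + 90297\right) = 447063 + 90301 = 537364$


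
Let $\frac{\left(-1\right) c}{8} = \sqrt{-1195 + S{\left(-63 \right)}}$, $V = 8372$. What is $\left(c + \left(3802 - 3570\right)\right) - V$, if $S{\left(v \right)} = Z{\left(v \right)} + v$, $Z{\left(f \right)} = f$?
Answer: $-8140 - 8 i \sqrt{1321} \approx -8140.0 - 290.76 i$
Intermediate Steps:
$S{\left(v \right)} = 2 v$ ($S{\left(v \right)} = v + v = 2 v$)
$c = - 8 i \sqrt{1321}$ ($c = - 8 \sqrt{-1195 + 2 \left(-63\right)} = - 8 \sqrt{-1195 - 126} = - 8 \sqrt{-1321} = - 8 i \sqrt{1321} \approx - 290.76 i$)
$\left(c + \left(3802 - 3570\right)\right) - V = \left(- 8 i \sqrt{1321} + \left(3802 - 3570\right)\right) - 8372 = \left(- 8 i \sqrt{1321} + 232\right) - 8372 = \left(232 - 8 i \sqrt{1321}\right) - 8372 = -8140 - 8 i \sqrt{1321}$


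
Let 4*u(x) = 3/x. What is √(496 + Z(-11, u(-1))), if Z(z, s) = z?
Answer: √485 ≈ 22.023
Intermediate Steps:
u(x) = 3/(4*x) (u(x) = (3/x)/4 = 3/(4*x))
√(496 + Z(-11, u(-1))) = √(496 - 11) = √485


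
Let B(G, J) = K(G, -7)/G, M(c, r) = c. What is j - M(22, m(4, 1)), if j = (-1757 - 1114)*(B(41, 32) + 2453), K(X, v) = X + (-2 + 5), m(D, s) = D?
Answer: -288872309/41 ≈ -7.0457e+6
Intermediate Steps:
K(X, v) = 3 + X (K(X, v) = X + 3 = 3 + X)
B(G, J) = (3 + G)/G
j = -288871407/41 (j = (-1757 - 1114)*((3 + 41)/41 + 2453) = -2871*((1/41)*44 + 2453) = -2871*(44/41 + 2453) = -2871*100617/41 = -288871407/41 ≈ -7.0456e+6)
j - M(22, m(4, 1)) = -288871407/41 - 1*22 = -288871407/41 - 22 = -288872309/41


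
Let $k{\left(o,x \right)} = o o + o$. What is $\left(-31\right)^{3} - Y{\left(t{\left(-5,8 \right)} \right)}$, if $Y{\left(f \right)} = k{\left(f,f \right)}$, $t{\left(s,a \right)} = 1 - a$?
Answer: $-29833$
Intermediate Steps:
$k{\left(o,x \right)} = o + o^{2}$ ($k{\left(o,x \right)} = o^{2} + o = o + o^{2}$)
$Y{\left(f \right)} = f \left(1 + f\right)$
$\left(-31\right)^{3} - Y{\left(t{\left(-5,8 \right)} \right)} = \left(-31\right)^{3} - \left(1 - 8\right) \left(1 + \left(1 - 8\right)\right) = -29791 - \left(1 - 8\right) \left(1 + \left(1 - 8\right)\right) = -29791 - - 7 \left(1 - 7\right) = -29791 - \left(-7\right) \left(-6\right) = -29791 - 42 = -29833$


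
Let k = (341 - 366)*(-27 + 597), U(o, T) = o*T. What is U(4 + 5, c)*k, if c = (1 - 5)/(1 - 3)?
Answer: -256500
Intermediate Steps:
c = 2 (c = -4/(-2) = -4*(-½) = 2)
U(o, T) = T*o
k = -14250 (k = -25*570 = -14250)
U(4 + 5, c)*k = (2*(4 + 5))*(-14250) = (2*9)*(-14250) = 18*(-14250) = -256500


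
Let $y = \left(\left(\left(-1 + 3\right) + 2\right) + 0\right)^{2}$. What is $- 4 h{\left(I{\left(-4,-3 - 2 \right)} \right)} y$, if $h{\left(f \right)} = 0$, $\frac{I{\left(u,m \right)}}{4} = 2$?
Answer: $0$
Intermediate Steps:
$I{\left(u,m \right)} = 8$ ($I{\left(u,m \right)} = 4 \cdot 2 = 8$)
$y = 16$ ($y = \left(\left(2 + 2\right) + 0\right)^{2} = \left(4 + 0\right)^{2} = 4^{2} = 16$)
$- 4 h{\left(I{\left(-4,-3 - 2 \right)} \right)} y = \left(-4\right) 0 \cdot 16 = 0 \cdot 16 = 0$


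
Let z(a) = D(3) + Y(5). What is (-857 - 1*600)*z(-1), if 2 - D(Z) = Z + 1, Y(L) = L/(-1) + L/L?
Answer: 8742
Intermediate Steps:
Y(L) = 1 - L (Y(L) = L*(-1) + 1 = -L + 1 = 1 - L)
D(Z) = 1 - Z (D(Z) = 2 - (Z + 1) = 2 - (1 + Z) = 2 + (-1 - Z) = 1 - Z)
z(a) = -6 (z(a) = (1 - 1*3) + (1 - 1*5) = (1 - 3) + (1 - 5) = -2 - 4 = -6)
(-857 - 1*600)*z(-1) = (-857 - 1*600)*(-6) = (-857 - 600)*(-6) = -1457*(-6) = 8742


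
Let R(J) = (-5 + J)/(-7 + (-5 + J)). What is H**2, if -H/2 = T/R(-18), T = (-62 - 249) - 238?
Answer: 1085043600/529 ≈ 2.0511e+6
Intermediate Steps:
T = -549 (T = -311 - 238 = -549)
R(J) = (-5 + J)/(-12 + J)
H = 32940/23 (H = -(-1098)/((-5 - 18)/(-12 - 18)) = -(-1098)/(-23/(-30)) = -(-1098)/((-1/30*(-23))) = -(-1098)/23/30 = -(-1098)*30/23 = -2*(-16470/23) = 32940/23 ≈ 1432.2)
H**2 = (32940/23)**2 = 1085043600/529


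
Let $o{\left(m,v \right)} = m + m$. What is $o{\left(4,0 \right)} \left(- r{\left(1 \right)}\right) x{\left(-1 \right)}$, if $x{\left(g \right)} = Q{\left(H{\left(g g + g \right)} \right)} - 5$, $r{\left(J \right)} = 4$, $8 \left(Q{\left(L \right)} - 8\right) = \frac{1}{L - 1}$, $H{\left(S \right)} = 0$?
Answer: $-92$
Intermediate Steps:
$Q{\left(L \right)} = 8 + \frac{1}{8 \left(-1 + L\right)}$ ($Q{\left(L \right)} = 8 + \frac{1}{8 \left(L - 1\right)} = 8 + \frac{1}{8 \left(-1 + L\right)}$)
$o{\left(m,v \right)} = 2 m$
$x{\left(g \right)} = \frac{23}{8}$ ($x{\left(g \right)} = \frac{-63 + 64 \cdot 0}{8 \left(-1 + 0\right)} - 5 = \frac{-63 + 0}{8 \left(-1\right)} - 5 = \frac{1}{8} \left(-1\right) \left(-63\right) - 5 = \frac{63}{8} - 5 = \frac{23}{8}$)
$o{\left(4,0 \right)} \left(- r{\left(1 \right)}\right) x{\left(-1 \right)} = 2 \cdot 4 \left(\left(-1\right) 4\right) \frac{23}{8} = 8 \left(-4\right) \frac{23}{8} = \left(-32\right) \frac{23}{8} = -92$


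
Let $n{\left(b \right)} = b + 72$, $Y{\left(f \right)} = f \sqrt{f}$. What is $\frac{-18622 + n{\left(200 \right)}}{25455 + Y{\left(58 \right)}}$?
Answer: $- \frac{467099250}{647761913} + \frac{1064300 \sqrt{58}}{647761913} \approx -0.70858$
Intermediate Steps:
$Y{\left(f \right)} = f^{\frac{3}{2}}$
$n{\left(b \right)} = 72 + b$
$\frac{-18622 + n{\left(200 \right)}}{25455 + Y{\left(58 \right)}} = \frac{-18622 + \left(72 + 200\right)}{25455 + 58^{\frac{3}{2}}} = \frac{-18622 + 272}{25455 + 58 \sqrt{58}} = - \frac{18350}{25455 + 58 \sqrt{58}}$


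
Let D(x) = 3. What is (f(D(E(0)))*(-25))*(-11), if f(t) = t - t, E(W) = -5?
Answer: 0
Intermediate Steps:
f(t) = 0
(f(D(E(0)))*(-25))*(-11) = (0*(-25))*(-11) = 0*(-11) = 0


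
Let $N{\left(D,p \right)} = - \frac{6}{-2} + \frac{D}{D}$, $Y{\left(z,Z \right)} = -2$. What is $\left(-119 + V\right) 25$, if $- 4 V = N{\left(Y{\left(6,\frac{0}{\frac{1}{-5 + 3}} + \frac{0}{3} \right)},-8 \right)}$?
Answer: $-3000$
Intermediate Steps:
$N{\left(D,p \right)} = 4$ ($N{\left(D,p \right)} = \left(-6\right) \left(- \frac{1}{2}\right) + 1 = 3 + 1 = 4$)
$V = -1$ ($V = \left(- \frac{1}{4}\right) 4 = -1$)
$\left(-119 + V\right) 25 = \left(-119 - 1\right) 25 = \left(-120\right) 25 = -3000$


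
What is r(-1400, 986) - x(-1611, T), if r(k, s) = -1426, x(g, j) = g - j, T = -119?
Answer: 66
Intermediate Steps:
r(-1400, 986) - x(-1611, T) = -1426 - (-1611 - 1*(-119)) = -1426 - (-1611 + 119) = -1426 - 1*(-1492) = -1426 + 1492 = 66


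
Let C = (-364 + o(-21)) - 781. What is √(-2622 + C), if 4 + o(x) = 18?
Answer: 3*I*√417 ≈ 61.262*I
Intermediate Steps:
o(x) = 14 (o(x) = -4 + 18 = 14)
C = -1131 (C = (-364 + 14) - 781 = -350 - 781 = -1131)
√(-2622 + C) = √(-2622 - 1131) = √(-3753) = 3*I*√417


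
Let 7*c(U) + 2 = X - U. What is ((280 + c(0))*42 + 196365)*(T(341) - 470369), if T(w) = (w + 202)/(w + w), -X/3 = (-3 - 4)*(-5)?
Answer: -2147054932695/22 ≈ -9.7593e+10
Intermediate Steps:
X = -105 (X = -3*(-3 - 4)*(-5) = -(-21)*(-5) = -3*35 = -105)
c(U) = -107/7 - U/7 (c(U) = -2/7 + (-105 - U)/7 = -2/7 + (-15 - U/7) = -107/7 - U/7)
T(w) = (202 + w)/(2*w) (T(w) = (202 + w)/((2*w)) = (202 + w)*(1/(2*w)) = (202 + w)/(2*w))
((280 + c(0))*42 + 196365)*(T(341) - 470369) = ((280 + (-107/7 - ⅐*0))*42 + 196365)*((½)*(202 + 341)/341 - 470369) = ((280 + (-107/7 + 0))*42 + 196365)*((½)*(1/341)*543 - 470369) = ((280 - 107/7)*42 + 196365)*(543/682 - 470369) = ((1853/7)*42 + 196365)*(-320791115/682) = (11118 + 196365)*(-320791115/682) = 207483*(-320791115/682) = -2147054932695/22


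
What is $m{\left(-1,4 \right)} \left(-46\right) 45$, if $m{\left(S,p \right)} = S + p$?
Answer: $-6210$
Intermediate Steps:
$m{\left(-1,4 \right)} \left(-46\right) 45 = \left(-1 + 4\right) \left(-46\right) 45 = 3 \left(-46\right) 45 = \left(-138\right) 45 = -6210$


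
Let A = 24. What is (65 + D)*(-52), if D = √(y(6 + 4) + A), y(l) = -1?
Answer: -3380 - 52*√23 ≈ -3629.4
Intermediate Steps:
D = √23 (D = √(-1 + 24) = √23 ≈ 4.7958)
(65 + D)*(-52) = (65 + √23)*(-52) = -3380 - 52*√23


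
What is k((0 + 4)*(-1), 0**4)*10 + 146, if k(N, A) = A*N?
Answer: 146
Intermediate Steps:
k((0 + 4)*(-1), 0**4)*10 + 146 = (0**4*((0 + 4)*(-1)))*10 + 146 = (0*(4*(-1)))*10 + 146 = (0*(-4))*10 + 146 = 0*10 + 146 = 0 + 146 = 146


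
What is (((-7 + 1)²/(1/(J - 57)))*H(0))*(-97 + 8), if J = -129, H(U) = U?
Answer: 0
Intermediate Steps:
(((-7 + 1)²/(1/(J - 57)))*H(0))*(-97 + 8) = (((-7 + 1)²/(1/(-129 - 57)))*0)*(-97 + 8) = (((-6)²/(1/(-186)))*0)*(-89) = ((36/(-1/186))*0)*(-89) = ((36*(-186))*0)*(-89) = -6696*0*(-89) = 0*(-89) = 0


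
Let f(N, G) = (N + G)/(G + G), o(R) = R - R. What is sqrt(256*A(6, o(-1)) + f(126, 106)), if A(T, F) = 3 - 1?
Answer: sqrt(1441282)/53 ≈ 22.652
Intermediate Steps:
o(R) = 0
f(N, G) = (G + N)/(2*G) (f(N, G) = (G + N)/((2*G)) = (G + N)*(1/(2*G)) = (G + N)/(2*G))
A(T, F) = 2
sqrt(256*A(6, o(-1)) + f(126, 106)) = sqrt(256*2 + (1/2)*(106 + 126)/106) = sqrt(512 + (1/2)*(1/106)*232) = sqrt(512 + 58/53) = sqrt(27194/53) = sqrt(1441282)/53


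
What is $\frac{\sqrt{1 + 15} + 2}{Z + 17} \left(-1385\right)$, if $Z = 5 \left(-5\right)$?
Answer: $\frac{4155}{4} \approx 1038.8$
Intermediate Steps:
$Z = -25$
$\frac{\sqrt{1 + 15} + 2}{Z + 17} \left(-1385\right) = \frac{\sqrt{1 + 15} + 2}{-25 + 17} \left(-1385\right) = \frac{\sqrt{16} + 2}{-8} \left(-1385\right) = \left(4 + 2\right) \left(- \frac{1}{8}\right) \left(-1385\right) = 6 \left(- \frac{1}{8}\right) \left(-1385\right) = \left(- \frac{3}{4}\right) \left(-1385\right) = \frac{4155}{4}$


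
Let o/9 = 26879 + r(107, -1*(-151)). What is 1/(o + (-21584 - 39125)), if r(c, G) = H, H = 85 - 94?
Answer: 1/181121 ≈ 5.5212e-6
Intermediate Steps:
H = -9
r(c, G) = -9
o = 241830 (o = 9*(26879 - 9) = 9*26870 = 241830)
1/(o + (-21584 - 39125)) = 1/(241830 + (-21584 - 39125)) = 1/(241830 - 60709) = 1/181121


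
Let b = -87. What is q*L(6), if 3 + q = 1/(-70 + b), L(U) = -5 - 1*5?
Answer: 4720/157 ≈ 30.064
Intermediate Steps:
L(U) = -10 (L(U) = -5 - 5 = -10)
q = -472/157 (q = -3 + 1/(-70 - 87) = -3 + 1/(-157) = -3 - 1/157 = -472/157 ≈ -3.0064)
q*L(6) = -472/157*(-10) = 4720/157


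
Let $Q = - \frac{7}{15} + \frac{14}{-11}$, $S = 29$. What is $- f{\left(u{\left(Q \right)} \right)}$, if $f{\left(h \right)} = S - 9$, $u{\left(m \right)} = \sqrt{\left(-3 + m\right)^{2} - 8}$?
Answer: $-20$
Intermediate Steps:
$Q = - \frac{287}{165}$ ($Q = \left(-7\right) \frac{1}{15} + 14 \left(- \frac{1}{11}\right) = - \frac{7}{15} - \frac{14}{11} = - \frac{287}{165} \approx -1.7394$)
$u{\left(m \right)} = \sqrt{-8 + \left(-3 + m\right)^{2}}$
$f{\left(h \right)} = 20$ ($f{\left(h \right)} = 29 - 9 = 20$)
$- f{\left(u{\left(Q \right)} \right)} = \left(-1\right) 20 = -20$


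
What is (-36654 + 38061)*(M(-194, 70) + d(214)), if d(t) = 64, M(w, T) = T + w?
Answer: -84420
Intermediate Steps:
(-36654 + 38061)*(M(-194, 70) + d(214)) = (-36654 + 38061)*((70 - 194) + 64) = 1407*(-124 + 64) = 1407*(-60) = -84420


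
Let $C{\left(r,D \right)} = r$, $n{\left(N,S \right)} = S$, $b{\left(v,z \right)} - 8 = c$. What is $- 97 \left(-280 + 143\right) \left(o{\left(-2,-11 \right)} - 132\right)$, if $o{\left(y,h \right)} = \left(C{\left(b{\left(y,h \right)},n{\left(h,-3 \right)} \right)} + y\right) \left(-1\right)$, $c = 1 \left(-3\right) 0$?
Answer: $-1833882$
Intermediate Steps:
$c = 0$ ($c = \left(-3\right) 0 = 0$)
$b{\left(v,z \right)} = 8$ ($b{\left(v,z \right)} = 8 + 0 = 8$)
$o{\left(y,h \right)} = -8 - y$ ($o{\left(y,h \right)} = \left(8 + y\right) \left(-1\right) = -8 - y$)
$- 97 \left(-280 + 143\right) \left(o{\left(-2,-11 \right)} - 132\right) = - 97 \left(-280 + 143\right) \left(\left(-8 - -2\right) - 132\right) = - 97 \left(- 137 \left(\left(-8 + 2\right) - 132\right)\right) = - 97 \left(- 137 \left(-6 - 132\right)\right) = - 97 \left(\left(-137\right) \left(-138\right)\right) = \left(-97\right) 18906 = -1833882$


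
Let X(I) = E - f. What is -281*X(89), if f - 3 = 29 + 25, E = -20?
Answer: 21637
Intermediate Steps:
f = 57 (f = 3 + (29 + 25) = 3 + 54 = 57)
X(I) = -77 (X(I) = -20 - 1*57 = -20 - 57 = -77)
-281*X(89) = -281*(-77) = 21637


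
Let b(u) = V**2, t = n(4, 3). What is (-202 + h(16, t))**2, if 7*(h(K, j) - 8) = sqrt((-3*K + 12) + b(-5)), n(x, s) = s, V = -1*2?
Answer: 1844132/49 - 1552*I*sqrt(2)/7 ≈ 37635.0 - 313.55*I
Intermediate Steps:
V = -2
t = 3
b(u) = 4 (b(u) = (-2)**2 = 4)
h(K, j) = 8 + sqrt(16 - 3*K)/7 (h(K, j) = 8 + sqrt((-3*K + 12) + 4)/7 = 8 + sqrt((12 - 3*K) + 4)/7 = 8 + sqrt(16 - 3*K)/7)
(-202 + h(16, t))**2 = (-202 + (8 + sqrt(16 - 3*16)/7))**2 = (-202 + (8 + sqrt(16 - 48)/7))**2 = (-202 + (8 + sqrt(-32)/7))**2 = (-202 + (8 + (4*I*sqrt(2))/7))**2 = (-202 + (8 + 4*I*sqrt(2)/7))**2 = (-194 + 4*I*sqrt(2)/7)**2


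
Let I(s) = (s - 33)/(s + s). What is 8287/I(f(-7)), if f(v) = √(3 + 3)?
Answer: -33148/361 - 182314*√6/361 ≈ -1328.9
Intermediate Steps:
f(v) = √6
I(s) = (-33 + s)/(2*s) (I(s) = (-33 + s)/((2*s)) = (-33 + s)*(1/(2*s)) = (-33 + s)/(2*s))
8287/I(f(-7)) = 8287/(((-33 + √6)/(2*(√6)))) = 8287/(((√6/6)*(-33 + √6)/2)) = 8287/((√6*(-33 + √6)/12)) = 8287*(2*√6/(-33 + √6)) = 16574*√6/(-33 + √6)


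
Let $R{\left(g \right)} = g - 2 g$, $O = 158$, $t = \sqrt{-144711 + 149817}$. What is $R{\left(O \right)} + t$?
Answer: $-158 + \sqrt{5106} \approx -86.544$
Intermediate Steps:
$t = \sqrt{5106} \approx 71.456$
$R{\left(g \right)} = - g$
$R{\left(O \right)} + t = \left(-1\right) 158 + \sqrt{5106} = -158 + \sqrt{5106}$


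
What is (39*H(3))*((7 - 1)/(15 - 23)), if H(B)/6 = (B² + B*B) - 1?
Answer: -5967/2 ≈ -2983.5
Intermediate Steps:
H(B) = -6 + 12*B² (H(B) = 6*((B² + B*B) - 1) = 6*((B² + B²) - 1) = 6*(2*B² - 1) = 6*(-1 + 2*B²) = -6 + 12*B²)
(39*H(3))*((7 - 1)/(15 - 23)) = (39*(-6 + 12*3²))*((7 - 1)/(15 - 23)) = (39*(-6 + 12*9))*(6/(-8)) = (39*(-6 + 108))*(6*(-⅛)) = (39*102)*(-¾) = 3978*(-¾) = -5967/2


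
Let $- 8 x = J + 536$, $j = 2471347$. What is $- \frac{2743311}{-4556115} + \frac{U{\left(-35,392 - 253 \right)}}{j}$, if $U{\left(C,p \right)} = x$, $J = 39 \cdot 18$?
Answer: $\frac{9038624468161}{15012988182540} \approx 0.60205$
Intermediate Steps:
$J = 702$
$x = - \frac{619}{4}$ ($x = - \frac{702 + 536}{8} = \left(- \frac{1}{8}\right) 1238 = - \frac{619}{4} \approx -154.75$)
$U{\left(C,p \right)} = - \frac{619}{4}$
$- \frac{2743311}{-4556115} + \frac{U{\left(-35,392 - 253 \right)}}{j} = - \frac{2743311}{-4556115} - \frac{619}{4 \cdot 2471347} = \left(-2743311\right) \left(- \frac{1}{4556115}\right) - \frac{619}{9885388} = \frac{914437}{1518705} - \frac{619}{9885388} = \frac{9038624468161}{15012988182540}$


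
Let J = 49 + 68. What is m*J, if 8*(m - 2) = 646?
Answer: 38727/4 ≈ 9681.8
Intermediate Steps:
m = 331/4 (m = 2 + (⅛)*646 = 2 + 323/4 = 331/4 ≈ 82.750)
J = 117
m*J = (331/4)*117 = 38727/4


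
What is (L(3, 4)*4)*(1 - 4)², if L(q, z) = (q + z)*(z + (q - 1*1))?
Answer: 1512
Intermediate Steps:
L(q, z) = (q + z)*(-1 + q + z) (L(q, z) = (q + z)*(z + (q - 1)) = (q + z)*(z + (-1 + q)) = (q + z)*(-1 + q + z))
(L(3, 4)*4)*(1 - 4)² = ((3² + 4² - 1*3 - 1*4 + 2*3*4)*4)*(1 - 4)² = ((9 + 16 - 3 - 4 + 24)*4)*(-3)² = (42*4)*9 = 168*9 = 1512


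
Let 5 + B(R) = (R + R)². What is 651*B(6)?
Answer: 90489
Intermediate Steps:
B(R) = -5 + 4*R² (B(R) = -5 + (R + R)² = -5 + (2*R)² = -5 + 4*R²)
651*B(6) = 651*(-5 + 4*6²) = 651*(-5 + 4*36) = 651*(-5 + 144) = 651*139 = 90489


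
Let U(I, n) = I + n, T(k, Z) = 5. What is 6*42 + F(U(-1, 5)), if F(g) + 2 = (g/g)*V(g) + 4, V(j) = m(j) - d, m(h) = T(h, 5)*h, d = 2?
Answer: 272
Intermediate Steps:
m(h) = 5*h
V(j) = -2 + 5*j (V(j) = 5*j - 1*2 = 5*j - 2 = -2 + 5*j)
F(g) = 5*g (F(g) = -2 + ((g/g)*(-2 + 5*g) + 4) = -2 + (1*(-2 + 5*g) + 4) = -2 + ((-2 + 5*g) + 4) = -2 + (2 + 5*g) = 5*g)
6*42 + F(U(-1, 5)) = 6*42 + 5*(-1 + 5) = 252 + 5*4 = 252 + 20 = 272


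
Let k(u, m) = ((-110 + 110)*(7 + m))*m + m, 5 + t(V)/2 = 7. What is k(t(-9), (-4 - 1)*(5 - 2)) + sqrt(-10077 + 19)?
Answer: -15 + I*sqrt(10058) ≈ -15.0 + 100.29*I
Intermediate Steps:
t(V) = 4 (t(V) = -10 + 2*7 = -10 + 14 = 4)
k(u, m) = m (k(u, m) = (0*(7 + m))*m + m = 0*m + m = 0 + m = m)
k(t(-9), (-4 - 1)*(5 - 2)) + sqrt(-10077 + 19) = (-4 - 1)*(5 - 2) + sqrt(-10077 + 19) = -5*3 + sqrt(-10058) = -15 + I*sqrt(10058)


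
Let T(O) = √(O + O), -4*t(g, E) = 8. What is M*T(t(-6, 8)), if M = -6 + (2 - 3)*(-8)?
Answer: 4*I ≈ 4.0*I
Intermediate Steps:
t(g, E) = -2 (t(g, E) = -¼*8 = -2)
M = 2 (M = -6 - 1*(-8) = -6 + 8 = 2)
T(O) = √2*√O (T(O) = √(2*O) = √2*√O)
M*T(t(-6, 8)) = 2*(√2*√(-2)) = 2*(√2*(I*√2)) = 2*(2*I) = 4*I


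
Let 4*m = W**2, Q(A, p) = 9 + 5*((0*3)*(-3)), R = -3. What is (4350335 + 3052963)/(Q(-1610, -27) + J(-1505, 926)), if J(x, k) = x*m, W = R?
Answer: -9871064/4503 ≈ -2192.1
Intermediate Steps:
W = -3
Q(A, p) = 9 (Q(A, p) = 9 + 5*(0*(-3)) = 9 + 5*0 = 9 + 0 = 9)
m = 9/4 (m = (1/4)*(-3)**2 = (1/4)*9 = 9/4 ≈ 2.2500)
J(x, k) = 9*x/4 (J(x, k) = x*(9/4) = 9*x/4)
(4350335 + 3052963)/(Q(-1610, -27) + J(-1505, 926)) = (4350335 + 3052963)/(9 + (9/4)*(-1505)) = 7403298/(9 - 13545/4) = 7403298/(-13509/4) = 7403298*(-4/13509) = -9871064/4503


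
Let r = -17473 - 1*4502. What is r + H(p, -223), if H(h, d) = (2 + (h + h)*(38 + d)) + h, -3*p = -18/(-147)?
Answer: -1075939/49 ≈ -21958.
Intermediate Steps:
p = -2/49 (p = -(-6)/(-147) = -(-6)*(-1)/147 = -1/3*6/49 = -2/49 ≈ -0.040816)
H(h, d) = 2 + h + 2*h*(38 + d) (H(h, d) = (2 + (2*h)*(38 + d)) + h = (2 + 2*h*(38 + d)) + h = 2 + h + 2*h*(38 + d))
r = -21975 (r = -17473 - 4502 = -21975)
r + H(p, -223) = -21975 + (2 + 77*(-2/49) + 2*(-223)*(-2/49)) = -21975 + (2 - 22/7 + 892/49) = -21975 + 836/49 = -1075939/49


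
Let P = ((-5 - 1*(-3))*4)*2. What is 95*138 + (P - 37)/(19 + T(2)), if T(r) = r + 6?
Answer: 353917/27 ≈ 13108.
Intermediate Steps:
T(r) = 6 + r
P = -16 (P = ((-5 + 3)*4)*2 = -2*4*2 = -8*2 = -16)
95*138 + (P - 37)/(19 + T(2)) = 95*138 + (-16 - 37)/(19 + (6 + 2)) = 13110 - 53/(19 + 8) = 13110 - 53/27 = 353917/27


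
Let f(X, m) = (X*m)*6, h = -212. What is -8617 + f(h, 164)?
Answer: -217225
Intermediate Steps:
f(X, m) = 6*X*m
-8617 + f(h, 164) = -8617 + 6*(-212)*164 = -8617 - 208608 = -217225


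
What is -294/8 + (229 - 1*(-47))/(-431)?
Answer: -64461/1724 ≈ -37.390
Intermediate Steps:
-294/8 + (229 - 1*(-47))/(-431) = -294*⅛ + (229 + 47)*(-1/431) = -147/4 + 276*(-1/431) = -147/4 - 276/431 = -64461/1724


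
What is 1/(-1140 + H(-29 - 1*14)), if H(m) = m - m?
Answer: -1/1140 ≈ -0.00087719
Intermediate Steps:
H(m) = 0
1/(-1140 + H(-29 - 1*14)) = 1/(-1140 + 0) = 1/(-1140) = -1/1140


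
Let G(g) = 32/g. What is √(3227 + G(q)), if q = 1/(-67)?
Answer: 19*√3 ≈ 32.909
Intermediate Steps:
q = -1/67 ≈ -0.014925
√(3227 + G(q)) = √(3227 + 32/(-1/67)) = √(3227 + 32*(-67)) = √(3227 - 2144) = √1083 = 19*√3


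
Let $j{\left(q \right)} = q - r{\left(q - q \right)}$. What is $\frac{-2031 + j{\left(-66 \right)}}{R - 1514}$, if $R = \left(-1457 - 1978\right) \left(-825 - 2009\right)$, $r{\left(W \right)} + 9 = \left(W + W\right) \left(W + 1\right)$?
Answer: $- \frac{522}{2433319} \approx -0.00021452$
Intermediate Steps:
$r{\left(W \right)} = -9 + 2 W \left(1 + W\right)$ ($r{\left(W \right)} = -9 + \left(W + W\right) \left(W + 1\right) = -9 + 2 W \left(1 + W\right)$)
$j{\left(q \right)} = 9 + q$ ($j{\left(q \right)} = q - \left(-9 + 2 \left(q - q\right) + 2 \left(q - q\right)^{2}\right) = q - \left(-9 + 2 \cdot 0 + 2 \cdot 0^{2}\right) = q - \left(-9 + 0 + 2 \cdot 0\right) = q - \left(-9 + 0 + 0\right) = q - -9 = q + 9 = 9 + q$)
$R = 9734790$ ($R = \left(-3435\right) \left(-2834\right) = 9734790$)
$\frac{-2031 + j{\left(-66 \right)}}{R - 1514} = \frac{-2031 + \left(9 - 66\right)}{9734790 - 1514} = \frac{-2031 - 57}{9733276} = \left(-2088\right) \frac{1}{9733276} = - \frac{522}{2433319}$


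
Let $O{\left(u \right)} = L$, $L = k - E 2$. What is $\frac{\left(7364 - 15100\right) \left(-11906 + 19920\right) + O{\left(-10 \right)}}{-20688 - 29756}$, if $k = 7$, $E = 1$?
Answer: $\frac{61996299}{50444} \approx 1229.0$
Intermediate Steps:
$L = 5$ ($L = 7 - 1 \cdot 2 = 7 - 2 = 5$)
$O{\left(u \right)} = 5$
$\frac{\left(7364 - 15100\right) \left(-11906 + 19920\right) + O{\left(-10 \right)}}{-20688 - 29756} = \frac{\left(7364 - 15100\right) \left(-11906 + 19920\right) + 5}{-20688 - 29756} = \frac{\left(-7736\right) 8014 + 5}{-50444} = \left(-61996304 + 5\right) \left(- \frac{1}{50444}\right) = \left(-61996299\right) \left(- \frac{1}{50444}\right) = \frac{61996299}{50444}$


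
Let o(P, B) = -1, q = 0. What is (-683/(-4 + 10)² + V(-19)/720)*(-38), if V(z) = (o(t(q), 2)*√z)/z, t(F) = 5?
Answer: 12977/18 - I*√19/360 ≈ 720.94 - 0.012108*I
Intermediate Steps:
V(z) = -1/√z (V(z) = (-√z)/z = -1/√z)
(-683/(-4 + 10)² + V(-19)/720)*(-38) = (-683/(-4 + 10)² - 1/√(-19)/720)*(-38) = (-683/(6²) - (-1)*I*√19/19*(1/720))*(-38) = (-683/36 + (I*√19/19)*(1/720))*(-38) = (-683*1/36 + I*√19/13680)*(-38) = (-683/36 + I*√19/13680)*(-38) = 12977/18 - I*√19/360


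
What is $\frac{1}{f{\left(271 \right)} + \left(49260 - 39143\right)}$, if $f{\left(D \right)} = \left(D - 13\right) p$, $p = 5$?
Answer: $\frac{1}{11407} \approx 8.7666 \cdot 10^{-5}$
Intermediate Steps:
$f{\left(D \right)} = -65 + 5 D$ ($f{\left(D \right)} = \left(D - 13\right) 5 = \left(-13 + D\right) 5 = -65 + 5 D$)
$\frac{1}{f{\left(271 \right)} + \left(49260 - 39143\right)} = \frac{1}{\left(-65 + 5 \cdot 271\right) + \left(49260 - 39143\right)} = \frac{1}{\left(-65 + 1355\right) + 10117} = \frac{1}{1290 + 10117} = \frac{1}{11407}$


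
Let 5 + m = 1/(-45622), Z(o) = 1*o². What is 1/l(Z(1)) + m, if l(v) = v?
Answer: -182489/45622 ≈ -4.0000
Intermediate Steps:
Z(o) = o²
m = -228111/45622 (m = -5 + 1/(-45622) = -5 - 1/45622 = -228111/45622 ≈ -5.0000)
1/l(Z(1)) + m = 1/(1²) - 228111/45622 = 1/1 - 228111/45622 = 1 - 228111/45622 = -182489/45622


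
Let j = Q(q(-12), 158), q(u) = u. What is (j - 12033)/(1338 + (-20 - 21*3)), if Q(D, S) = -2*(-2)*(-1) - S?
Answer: -2439/251 ≈ -9.7171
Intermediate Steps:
Q(D, S) = -4 - S (Q(D, S) = 4*(-1) - S = -4 - S)
j = -162 (j = -4 - 1*158 = -4 - 158 = -162)
(j - 12033)/(1338 + (-20 - 21*3)) = (-162 - 12033)/(1338 + (-20 - 21*3)) = -12195/(1338 + (-20 - 63)) = -12195/(1338 - 83) = -12195/1255 = -12195*1/1255 = -2439/251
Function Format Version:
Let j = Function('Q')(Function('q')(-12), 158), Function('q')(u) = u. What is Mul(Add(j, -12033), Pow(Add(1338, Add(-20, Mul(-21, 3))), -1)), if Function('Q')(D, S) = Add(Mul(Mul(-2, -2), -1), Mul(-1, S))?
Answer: Rational(-2439, 251) ≈ -9.7171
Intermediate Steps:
Function('Q')(D, S) = Add(-4, Mul(-1, S)) (Function('Q')(D, S) = Add(Mul(4, -1), Mul(-1, S)) = Add(-4, Mul(-1, S)))
j = -162 (j = Add(-4, Mul(-1, 158)) = Add(-4, -158) = -162)
Mul(Add(j, -12033), Pow(Add(1338, Add(-20, Mul(-21, 3))), -1)) = Mul(Add(-162, -12033), Pow(Add(1338, Add(-20, Mul(-21, 3))), -1)) = Mul(-12195, Pow(Add(1338, Add(-20, -63)), -1)) = Mul(-12195, Pow(Add(1338, -83), -1)) = Mul(-12195, Pow(1255, -1)) = Mul(-12195, Rational(1, 1255)) = Rational(-2439, 251)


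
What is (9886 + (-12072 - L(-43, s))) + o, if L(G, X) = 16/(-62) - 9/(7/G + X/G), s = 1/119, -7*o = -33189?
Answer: 150834567/60326 ≈ 2500.3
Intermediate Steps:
o = 33189/7 (o = -1/7*(-33189) = 33189/7 ≈ 4741.3)
s = 1/119 ≈ 0.0084034
L(G, X) = -8/31 - 9/(7/G + X/G) (L(G, X) = 16*(-1/62) - 9/(7/G + X/G) = -8/31 - 9/(7/G + X/G))
(9886 + (-12072 - L(-43, s))) + o = (9886 + (-12072 - (-56 - 279*(-43) - 8*1/119)/(31*(7 + 1/119)))) + 33189/7 = (9886 + (-12072 - (-56 + 11997 - 8/119)/(31*834/119))) + 33189/7 = (9886 + (-12072 - 119*1420971/(31*834*119))) + 33189/7 = (9886 + (-12072 - 1*473657/8618)) + 33189/7 = (9886 + (-12072 - 473657/8618)) + 33189/7 = (9886 - 104510153/8618) + 33189/7 = -19312605/8618 + 33189/7 = 150834567/60326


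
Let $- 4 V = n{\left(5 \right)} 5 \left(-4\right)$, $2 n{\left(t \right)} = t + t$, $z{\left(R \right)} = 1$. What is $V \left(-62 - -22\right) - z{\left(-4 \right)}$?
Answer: $-1001$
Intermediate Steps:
$n{\left(t \right)} = t$ ($n{\left(t \right)} = \frac{t + t}{2} = \frac{2 t}{2} = t$)
$V = 25$ ($V = - \frac{5 \cdot 5 \left(-4\right)}{4} = - \frac{25 \left(-4\right)}{4} = \left(- \frac{1}{4}\right) \left(-100\right) = 25$)
$V \left(-62 - -22\right) - z{\left(-4 \right)} = 25 \left(-62 - -22\right) - 1 = 25 \left(-62 + 22\right) - 1 = 25 \left(-40\right) - 1 = -1000 - 1 = -1001$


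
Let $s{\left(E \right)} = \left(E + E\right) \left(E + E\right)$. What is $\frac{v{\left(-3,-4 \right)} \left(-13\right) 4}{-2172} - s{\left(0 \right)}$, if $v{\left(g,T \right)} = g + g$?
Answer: $- \frac{26}{181} \approx -0.14365$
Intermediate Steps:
$v{\left(g,T \right)} = 2 g$
$s{\left(E \right)} = 4 E^{2}$ ($s{\left(E \right)} = 2 E 2 E = 4 E^{2}$)
$\frac{v{\left(-3,-4 \right)} \left(-13\right) 4}{-2172} - s{\left(0 \right)} = \frac{2 \left(-3\right) \left(-13\right) 4}{-2172} - 4 \cdot 0^{2} = \left(-6\right) \left(-13\right) 4 \left(- \frac{1}{2172}\right) - 4 \cdot 0 = 78 \cdot 4 \left(- \frac{1}{2172}\right) - 0 = 312 \left(- \frac{1}{2172}\right) + 0 = - \frac{26}{181} + 0 = - \frac{26}{181}$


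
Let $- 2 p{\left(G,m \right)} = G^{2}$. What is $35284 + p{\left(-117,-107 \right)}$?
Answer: $\frac{56879}{2} \approx 28440.0$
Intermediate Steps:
$p{\left(G,m \right)} = - \frac{G^{2}}{2}$
$35284 + p{\left(-117,-107 \right)} = 35284 - \frac{\left(-117\right)^{2}}{2} = 35284 - \frac{13689}{2} = \frac{56879}{2}$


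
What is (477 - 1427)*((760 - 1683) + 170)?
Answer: 715350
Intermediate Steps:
(477 - 1427)*((760 - 1683) + 170) = -950*(-923 + 170) = -950*(-753) = 715350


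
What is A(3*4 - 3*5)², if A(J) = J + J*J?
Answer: 36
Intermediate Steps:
A(J) = J + J²
A(3*4 - 3*5)² = ((3*4 - 3*5)*(1 + (3*4 - 3*5)))² = ((12 - 15)*(1 + (12 - 15)))² = (-3*(1 - 3))² = (-3*(-2))² = 6² = 36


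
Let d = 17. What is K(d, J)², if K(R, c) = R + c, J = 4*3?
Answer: 841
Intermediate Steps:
J = 12
K(d, J)² = (17 + 12)² = 29² = 841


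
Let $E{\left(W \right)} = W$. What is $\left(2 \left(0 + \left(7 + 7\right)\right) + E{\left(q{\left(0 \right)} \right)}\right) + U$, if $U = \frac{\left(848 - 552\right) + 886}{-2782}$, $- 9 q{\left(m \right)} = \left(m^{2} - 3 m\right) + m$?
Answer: $\frac{38357}{1391} \approx 27.575$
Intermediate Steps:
$q{\left(m \right)} = - \frac{m^{2}}{9} + \frac{2 m}{9}$ ($q{\left(m \right)} = - \frac{\left(m^{2} - 3 m\right) + m}{9} = - \frac{m^{2} - 2 m}{9} = - \frac{m^{2}}{9} + \frac{2 m}{9}$)
$U = - \frac{591}{1391}$ ($U = \left(296 + 886\right) \left(- \frac{1}{2782}\right) = 1182 \left(- \frac{1}{2782}\right) = - \frac{591}{1391} \approx -0.42487$)
$\left(2 \left(0 + \left(7 + 7\right)\right) + E{\left(q{\left(0 \right)} \right)}\right) + U = \left(2 \left(0 + \left(7 + 7\right)\right) + \frac{1}{9} \cdot 0 \left(2 - 0\right)\right) - \frac{591}{1391} = \left(2 \left(0 + 14\right) + \frac{1}{9} \cdot 0 \left(2 + 0\right)\right) - \frac{591}{1391} = \left(2 \cdot 14 + \frac{1}{9} \cdot 0 \cdot 2\right) - \frac{591}{1391} = \left(28 + 0\right) - \frac{591}{1391} = 28 - \frac{591}{1391} = \frac{38357}{1391}$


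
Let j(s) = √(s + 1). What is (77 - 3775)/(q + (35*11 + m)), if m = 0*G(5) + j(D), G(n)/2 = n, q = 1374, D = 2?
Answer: -3252391/1547039 + 1849*√3/1547039 ≈ -2.1003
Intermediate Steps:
G(n) = 2*n
j(s) = √(1 + s)
m = √3 (m = 0*(2*5) + √(1 + 2) = 0*10 + √3 = 0 + √3 = √3 ≈ 1.7320)
(77 - 3775)/(q + (35*11 + m)) = (77 - 3775)/(1374 + (35*11 + √3)) = -3698/(1374 + (385 + √3)) = -3698/(1759 + √3)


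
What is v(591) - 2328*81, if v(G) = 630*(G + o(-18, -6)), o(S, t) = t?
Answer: 179982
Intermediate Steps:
v(G) = -3780 + 630*G (v(G) = 630*(G - 6) = 630*(-6 + G) = -3780 + 630*G)
v(591) - 2328*81 = (-3780 + 630*591) - 2328*81 = (-3780 + 372330) - 188568 = 368550 - 188568 = 179982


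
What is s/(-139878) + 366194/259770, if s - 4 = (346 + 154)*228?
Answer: 1800638771/3028009005 ≈ 0.59466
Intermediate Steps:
s = 114004 (s = 4 + (346 + 154)*228 = 4 + 500*228 = 4 + 114000 = 114004)
s/(-139878) + 366194/259770 = 114004/(-139878) + 366194/259770 = 114004*(-1/139878) + 366194*(1/259770) = -57002/69939 + 183097/129885 = 1800638771/3028009005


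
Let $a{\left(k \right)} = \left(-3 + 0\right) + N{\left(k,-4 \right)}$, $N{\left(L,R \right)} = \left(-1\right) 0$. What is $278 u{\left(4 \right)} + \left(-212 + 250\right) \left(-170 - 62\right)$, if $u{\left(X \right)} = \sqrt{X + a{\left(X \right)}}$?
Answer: $-8538$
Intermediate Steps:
$N{\left(L,R \right)} = 0$
$a{\left(k \right)} = -3$ ($a{\left(k \right)} = \left(-3 + 0\right) + 0 = -3 + 0 = -3$)
$u{\left(X \right)} = \sqrt{-3 + X}$ ($u{\left(X \right)} = \sqrt{X - 3} = \sqrt{-3 + X}$)
$278 u{\left(4 \right)} + \left(-212 + 250\right) \left(-170 - 62\right) = 278 \sqrt{-3 + 4} + \left(-212 + 250\right) \left(-170 - 62\right) = 278 \sqrt{1} + 38 \left(-170 - 62\right) = 278 \cdot 1 + 38 \left(-170 - 62\right) = 278 + 38 \left(-232\right) = 278 - 8816 = -8538$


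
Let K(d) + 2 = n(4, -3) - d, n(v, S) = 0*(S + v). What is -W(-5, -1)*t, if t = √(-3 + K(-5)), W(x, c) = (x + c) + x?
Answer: 0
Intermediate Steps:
n(v, S) = 0
W(x, c) = c + 2*x (W(x, c) = (c + x) + x = c + 2*x)
K(d) = -2 - d (K(d) = -2 + (0 - d) = -2 - d)
t = 0 (t = √(-3 + (-2 - 1*(-5))) = √(-3 + (-2 + 5)) = √(-3 + 3) = √0 = 0)
-W(-5, -1)*t = -(-1 + 2*(-5))*0 = -(-1 - 10)*0 = -(-11)*0 = -1*0 = 0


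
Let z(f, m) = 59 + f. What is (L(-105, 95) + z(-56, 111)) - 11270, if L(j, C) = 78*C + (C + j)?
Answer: -3867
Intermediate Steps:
L(j, C) = j + 79*C
(L(-105, 95) + z(-56, 111)) - 11270 = ((-105 + 79*95) + (59 - 56)) - 11270 = ((-105 + 7505) + 3) - 11270 = (7400 + 3) - 11270 = 7403 - 11270 = -3867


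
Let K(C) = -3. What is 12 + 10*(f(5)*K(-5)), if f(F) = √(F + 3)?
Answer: 12 - 60*√2 ≈ -72.853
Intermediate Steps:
f(F) = √(3 + F)
12 + 10*(f(5)*K(-5)) = 12 + 10*(√(3 + 5)*(-3)) = 12 + 10*(√8*(-3)) = 12 + 10*((2*√2)*(-3)) = 12 + 10*(-6*√2) = 12 - 60*√2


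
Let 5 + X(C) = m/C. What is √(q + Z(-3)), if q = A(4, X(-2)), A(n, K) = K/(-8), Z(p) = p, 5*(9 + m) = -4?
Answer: I*√1195/20 ≈ 1.7284*I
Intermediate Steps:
m = -49/5 (m = -9 + (⅕)*(-4) = -9 - ⅘ = -49/5 ≈ -9.8000)
X(C) = -5 - 49/(5*C)
A(n, K) = -K/8 (A(n, K) = K*(-⅛) = -K/8)
q = 1/80 (q = -(-5 - 49/5/(-2))/8 = -(-5 - 49/5*(-½))/8 = -(-5 + 49/10)/8 = -⅛*(-⅒) = 1/80 ≈ 0.012500)
√(q + Z(-3)) = √(1/80 - 3) = √(-239/80) = I*√1195/20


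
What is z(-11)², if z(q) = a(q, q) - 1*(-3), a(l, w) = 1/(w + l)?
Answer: 4225/484 ≈ 8.7293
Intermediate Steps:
a(l, w) = 1/(l + w)
z(q) = 3 + 1/(2*q) (z(q) = 1/(q + q) - 1*(-3) = 1/(2*q) + 3 = 3 + 1/(2*q))
z(-11)² = (3 + (½)/(-11))² = (3 + (½)*(-1/11))² = (3 - 1/22)² = (65/22)² = 4225/484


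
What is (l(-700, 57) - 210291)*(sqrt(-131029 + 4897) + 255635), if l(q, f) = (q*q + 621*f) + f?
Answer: 80566693505 + 630326*I*sqrt(31533) ≈ 8.0567e+10 + 1.1193e+8*I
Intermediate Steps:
l(q, f) = q**2 + 622*f (l(q, f) = (q**2 + 621*f) + f = q**2 + 622*f)
(l(-700, 57) - 210291)*(sqrt(-131029 + 4897) + 255635) = (((-700)**2 + 622*57) - 210291)*(sqrt(-131029 + 4897) + 255635) = ((490000 + 35454) - 210291)*(sqrt(-126132) + 255635) = (525454 - 210291)*(2*I*sqrt(31533) + 255635) = 315163*(255635 + 2*I*sqrt(31533)) = 80566693505 + 630326*I*sqrt(31533)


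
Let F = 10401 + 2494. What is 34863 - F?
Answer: 21968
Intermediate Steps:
F = 12895
34863 - F = 34863 - 1*12895 = 34863 - 12895 = 21968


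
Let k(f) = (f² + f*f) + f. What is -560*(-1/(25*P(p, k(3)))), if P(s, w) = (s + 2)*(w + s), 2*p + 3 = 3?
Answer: 8/15 ≈ 0.53333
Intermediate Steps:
p = 0 (p = -3/2 + (½)*3 = -3/2 + 3/2 = 0)
k(f) = f + 2*f² (k(f) = (f² + f²) + f = 2*f² + f = f + 2*f²)
P(s, w) = (2 + s)*(s + w)
-560*(-1/(25*P(p, k(3)))) = -560*(-1/(25*(0² + 2*0 + 2*(3*(1 + 2*3)) + 0*(3*(1 + 2*3))))) = -560*(-1/(25*(0 + 0 + 2*(3*(1 + 6)) + 0*(3*(1 + 6))))) = -560*(-1/(25*(0 + 0 + 2*(3*7) + 0*(3*7)))) = -560*(-1/(25*(0 + 0 + 2*21 + 0*21))) = -560*(-1/(25*(0 + 0 + 42 + 0))) = -560/((-25*42)) = -560/(-1050) = -560*(-1/1050) = 8/15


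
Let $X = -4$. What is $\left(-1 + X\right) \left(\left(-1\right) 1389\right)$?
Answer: $6945$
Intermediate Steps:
$\left(-1 + X\right) \left(\left(-1\right) 1389\right) = \left(-1 - 4\right) \left(\left(-1\right) 1389\right) = \left(-5\right) \left(-1389\right) = 6945$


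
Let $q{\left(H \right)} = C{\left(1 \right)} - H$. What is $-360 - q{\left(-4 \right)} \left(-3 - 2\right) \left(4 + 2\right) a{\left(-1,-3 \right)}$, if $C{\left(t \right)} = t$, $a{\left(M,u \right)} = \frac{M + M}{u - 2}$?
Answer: $-300$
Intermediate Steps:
$a{\left(M,u \right)} = \frac{2 M}{-2 + u}$
$q{\left(H \right)} = 1 - H$
$-360 - q{\left(-4 \right)} \left(-3 - 2\right) \left(4 + 2\right) a{\left(-1,-3 \right)} = -360 - \left(1 - -4\right) \left(-3 - 2\right) \left(4 + 2\right) 2 \left(-1\right) \frac{1}{-2 - 3} = -360 - \left(1 + 4\right) \left(\left(-5\right) 6\right) 2 \left(-1\right) \frac{1}{-5} = -360 - 5 \left(-30\right) 2 \left(-1\right) \left(- \frac{1}{5}\right) = -360 - \left(-150\right) \frac{2}{5} = -360 - -60 = -360 + 60 = -300$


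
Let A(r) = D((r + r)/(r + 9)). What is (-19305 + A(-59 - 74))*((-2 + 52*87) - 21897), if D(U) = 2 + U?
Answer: 20791845875/62 ≈ 3.3535e+8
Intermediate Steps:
A(r) = 2 + 2*r/(9 + r) (A(r) = 2 + (r + r)/(r + 9) = 2 + (2*r)/(9 + r) = 2 + 2*r/(9 + r))
(-19305 + A(-59 - 74))*((-2 + 52*87) - 21897) = (-19305 + 2*(9 + 2*(-59 - 74))/(9 + (-59 - 74)))*((-2 + 52*87) - 21897) = (-19305 + 2*(9 + 2*(-133))/(9 - 133))*((-2 + 4524) - 21897) = (-19305 + 2*(9 - 266)/(-124))*(4522 - 21897) = (-19305 + 2*(-1/124)*(-257))*(-17375) = (-19305 + 257/62)*(-17375) = -1196653/62*(-17375) = 20791845875/62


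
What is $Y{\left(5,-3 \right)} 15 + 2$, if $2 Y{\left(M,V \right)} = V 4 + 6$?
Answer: $-43$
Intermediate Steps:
$Y{\left(M,V \right)} = 3 + 2 V$ ($Y{\left(M,V \right)} = \frac{V 4 + 6}{2} = \frac{4 V + 6}{2} = \frac{6 + 4 V}{2} = 3 + 2 V$)
$Y{\left(5,-3 \right)} 15 + 2 = \left(3 + 2 \left(-3\right)\right) 15 + 2 = \left(3 - 6\right) 15 + 2 = \left(-3\right) 15 + 2 = -45 + 2 = -43$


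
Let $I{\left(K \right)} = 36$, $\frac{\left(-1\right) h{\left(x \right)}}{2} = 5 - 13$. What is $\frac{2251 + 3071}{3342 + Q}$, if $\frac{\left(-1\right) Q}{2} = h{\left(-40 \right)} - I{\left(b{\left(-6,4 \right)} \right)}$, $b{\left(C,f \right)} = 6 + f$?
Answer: $\frac{2661}{1691} \approx 1.5736$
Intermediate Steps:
$h{\left(x \right)} = 16$ ($h{\left(x \right)} = - 2 \left(5 - 13\right) = \left(-2\right) \left(-8\right) = 16$)
$Q = 40$ ($Q = - 2 \left(16 - 36\right) = \left(-2\right) \left(-20\right) = 40$)
$\frac{2251 + 3071}{3342 + Q} = \frac{2251 + 3071}{3342 + 40} = \frac{5322}{3382} = 5322 \cdot \frac{1}{3382} = \frac{2661}{1691}$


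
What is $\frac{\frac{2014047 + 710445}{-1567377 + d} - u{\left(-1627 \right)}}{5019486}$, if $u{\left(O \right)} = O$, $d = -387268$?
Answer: $\frac{3177482923}{9811313212470} \approx 0.00032386$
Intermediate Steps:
$\frac{\frac{2014047 + 710445}{-1567377 + d} - u{\left(-1627 \right)}}{5019486} = \frac{\frac{2014047 + 710445}{-1567377 - 387268} - -1627}{5019486} = \left(\frac{2724492}{-1954645} + 1627\right) \frac{1}{5019486} = \left(2724492 \left(- \frac{1}{1954645}\right) + 1627\right) \frac{1}{5019486} = \left(- \frac{2724492}{1954645} + 1627\right) \frac{1}{5019486} = \frac{3177482923}{1954645} \cdot \frac{1}{5019486} = \frac{3177482923}{9811313212470}$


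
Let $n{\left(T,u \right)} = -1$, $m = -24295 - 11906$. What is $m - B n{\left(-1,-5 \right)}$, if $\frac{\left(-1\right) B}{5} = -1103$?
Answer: $-30686$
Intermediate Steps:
$B = 5515$ ($B = \left(-5\right) \left(-1103\right) = 5515$)
$m = -36201$ ($m = -24295 - 11906 = -36201$)
$m - B n{\left(-1,-5 \right)} = -36201 - 5515 \left(-1\right) = -36201 - -5515 = -36201 + 5515 = -30686$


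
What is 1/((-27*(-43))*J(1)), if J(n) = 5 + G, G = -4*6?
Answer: -1/22059 ≈ -4.5333e-5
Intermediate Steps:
G = -24
J(n) = -19 (J(n) = 5 - 24 = -19)
1/((-27*(-43))*J(1)) = 1/(-27*(-43)*(-19)) = 1/(1161*(-19)) = 1/(-22059) = -1/22059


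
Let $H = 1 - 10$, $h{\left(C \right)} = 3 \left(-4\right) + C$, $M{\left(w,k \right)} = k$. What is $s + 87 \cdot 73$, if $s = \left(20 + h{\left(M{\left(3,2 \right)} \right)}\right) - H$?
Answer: $6370$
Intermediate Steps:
$h{\left(C \right)} = -12 + C$
$H = -9$ ($H = 1 - 10 = -9$)
$s = 19$ ($s = \left(20 + \left(-12 + 2\right)\right) - -9 = \left(20 - 10\right) + 9 = 10 + 9 = 19$)
$s + 87 \cdot 73 = 19 + 87 \cdot 73 = 19 + 6351 = 6370$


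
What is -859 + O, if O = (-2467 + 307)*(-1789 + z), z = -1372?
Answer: 6826901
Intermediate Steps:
O = 6827760 (O = (-2467 + 307)*(-1789 - 1372) = -2160*(-3161) = 6827760)
-859 + O = -859 + 6827760 = 6826901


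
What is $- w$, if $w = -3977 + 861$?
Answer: $3116$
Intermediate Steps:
$w = -3116$
$- w = \left(-1\right) \left(-3116\right) = 3116$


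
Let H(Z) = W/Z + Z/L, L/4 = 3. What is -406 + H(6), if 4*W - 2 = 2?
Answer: -1216/3 ≈ -405.33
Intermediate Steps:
L = 12 (L = 4*3 = 12)
W = 1 (W = ½ + (¼)*2 = ½ + ½ = 1)
H(Z) = 1/Z + Z/12
-406 + H(6) = -406 + (1/6 + (1/12)*6) = -406 + (⅙ + ½) = -406 + ⅔ = -1216/3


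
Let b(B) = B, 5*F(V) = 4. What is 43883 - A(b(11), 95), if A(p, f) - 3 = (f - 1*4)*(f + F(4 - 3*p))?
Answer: 175811/5 ≈ 35162.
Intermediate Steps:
F(V) = ⅘ (F(V) = (⅕)*4 = ⅘)
A(p, f) = 3 + (-4 + f)*(⅘ + f) (A(p, f) = 3 + (f - 1*4)*(f + ⅘) = 3 + (f - 4)*(⅘ + f) = 3 + (-4 + f)*(⅘ + f))
43883 - A(b(11), 95) = 43883 - (-⅕ + 95² - 16/5*95) = 43883 - (-⅕ + 9025 - 304) = 43883 - 1*43604/5 = 43883 - 43604/5 = 175811/5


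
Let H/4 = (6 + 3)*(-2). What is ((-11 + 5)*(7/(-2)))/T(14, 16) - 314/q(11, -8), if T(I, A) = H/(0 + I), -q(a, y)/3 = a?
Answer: 239/44 ≈ 5.4318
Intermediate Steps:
q(a, y) = -3*a
H = -72 (H = 4*((6 + 3)*(-2)) = 4*(9*(-2)) = 4*(-18) = -72)
T(I, A) = -72/I (T(I, A) = -72/(0 + I) = -72/I)
((-11 + 5)*(7/(-2)))/T(14, 16) - 314/q(11, -8) = ((-11 + 5)*(7/(-2)))/((-72/14)) - 314/((-3*11)) = (-42*(-1)/2)/((-72*1/14)) - 314/(-33) = (-6*(-7/2))/(-36/7) - 314*(-1/33) = 21*(-7/36) + 314/33 = -49/12 + 314/33 = 239/44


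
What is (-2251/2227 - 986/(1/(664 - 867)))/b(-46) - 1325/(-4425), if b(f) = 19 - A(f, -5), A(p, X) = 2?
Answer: 78899688382/6701043 ≈ 11774.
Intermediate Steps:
b(f) = 17 (b(f) = 19 - 1*2 = 19 - 2 = 17)
(-2251/2227 - 986/(1/(664 - 867)))/b(-46) - 1325/(-4425) = (-2251/2227 - 986/(1/(664 - 867)))/17 - 1325/(-4425) = (-2251*1/2227 - 986/(1/(-203)))*(1/17) - 1325*(-1/4425) = (-2251/2227 - 986/(-1/203))*(1/17) + 53/177 = (-2251/2227 - 986*(-203))*(1/17) + 53/177 = (-2251/2227 + 200158)*(1/17) + 53/177 = (445749615/2227)*(1/17) + 53/177 = 445749615/37859 + 53/177 = 78899688382/6701043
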